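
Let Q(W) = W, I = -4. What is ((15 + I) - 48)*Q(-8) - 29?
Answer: 267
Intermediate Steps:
((15 + I) - 48)*Q(-8) - 29 = ((15 - 4) - 48)*(-8) - 29 = (11 - 48)*(-8) - 29 = -37*(-8) - 29 = 296 - 29 = 267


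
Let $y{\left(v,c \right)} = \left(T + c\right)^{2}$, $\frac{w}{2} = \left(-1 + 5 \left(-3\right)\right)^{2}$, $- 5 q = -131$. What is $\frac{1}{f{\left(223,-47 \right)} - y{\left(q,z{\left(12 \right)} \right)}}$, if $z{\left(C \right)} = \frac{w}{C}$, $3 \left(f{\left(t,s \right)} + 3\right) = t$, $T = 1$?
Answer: $- \frac{9}{16519} \approx -0.00054483$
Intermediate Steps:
$q = \frac{131}{5}$ ($q = \left(- \frac{1}{5}\right) \left(-131\right) = \frac{131}{5} \approx 26.2$)
$f{\left(t,s \right)} = -3 + \frac{t}{3}$
$w = 512$ ($w = 2 \left(-1 + 5 \left(-3\right)\right)^{2} = 2 \left(-1 - 15\right)^{2} = 2 \left(-16\right)^{2} = 2 \cdot 256 = 512$)
$z{\left(C \right)} = \frac{512}{C}$
$y{\left(v,c \right)} = \left(1 + c\right)^{2}$
$\frac{1}{f{\left(223,-47 \right)} - y{\left(q,z{\left(12 \right)} \right)}} = \frac{1}{\left(-3 + \frac{1}{3} \cdot 223\right) - \left(1 + \frac{512}{12}\right)^{2}} = \frac{1}{\left(-3 + \frac{223}{3}\right) - \left(1 + 512 \cdot \frac{1}{12}\right)^{2}} = \frac{1}{\frac{214}{3} - \left(1 + \frac{128}{3}\right)^{2}} = \frac{1}{\frac{214}{3} - \left(\frac{131}{3}\right)^{2}} = \frac{1}{\frac{214}{3} - \frac{17161}{9}} = \frac{1}{- \frac{16519}{9}} = - \frac{9}{16519}$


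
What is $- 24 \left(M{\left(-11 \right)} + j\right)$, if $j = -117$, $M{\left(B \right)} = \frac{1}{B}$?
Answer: $\frac{30912}{11} \approx 2810.2$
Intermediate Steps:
$- 24 \left(M{\left(-11 \right)} + j\right) = - 24 \left(\frac{1}{-11} - 117\right) = - 24 \left(- \frac{1}{11} - 117\right) = \left(-24\right) \left(- \frac{1288}{11}\right) = \frac{30912}{11}$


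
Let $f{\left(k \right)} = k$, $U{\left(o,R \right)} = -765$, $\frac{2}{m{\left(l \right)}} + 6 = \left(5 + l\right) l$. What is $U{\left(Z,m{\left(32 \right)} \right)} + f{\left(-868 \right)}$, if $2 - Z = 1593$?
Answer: $-1633$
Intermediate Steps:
$m{\left(l \right)} = \frac{2}{-6 + l \left(5 + l\right)}$ ($m{\left(l \right)} = \frac{2}{-6 + \left(5 + l\right) l} = \frac{2}{-6 + l \left(5 + l\right)}$)
$Z = -1591$ ($Z = 2 - 1593 = -1591$)
$U{\left(Z,m{\left(32 \right)} \right)} + f{\left(-868 \right)} = -765 - 868 = -1633$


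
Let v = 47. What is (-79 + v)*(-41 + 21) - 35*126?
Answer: -3770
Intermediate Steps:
(-79 + v)*(-41 + 21) - 35*126 = (-79 + 47)*(-41 + 21) - 35*126 = -32*(-20) - 4410 = 640 - 4410 = -3770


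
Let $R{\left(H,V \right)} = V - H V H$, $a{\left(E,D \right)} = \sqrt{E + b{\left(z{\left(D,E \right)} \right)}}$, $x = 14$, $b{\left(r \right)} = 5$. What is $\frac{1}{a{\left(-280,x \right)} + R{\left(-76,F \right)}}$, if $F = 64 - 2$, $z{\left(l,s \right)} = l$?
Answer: $- \frac{1302}{466181101} - \frac{i \sqrt{11}}{25639960555} \approx -2.7929 \cdot 10^{-6} - 1.2935 \cdot 10^{-10} i$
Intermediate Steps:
$F = 62$
$a{\left(E,D \right)} = \sqrt{5 + E}$ ($a{\left(E,D \right)} = \sqrt{E + 5} = \sqrt{5 + E}$)
$R{\left(H,V \right)} = V - V H^{2}$
$\frac{1}{a{\left(-280,x \right)} + R{\left(-76,F \right)}} = \frac{1}{\sqrt{5 - 280} + 62 \left(1 - \left(-76\right)^{2}\right)} = \frac{1}{\sqrt{-275} + 62 \left(1 - 5776\right)} = \frac{1}{5 i \sqrt{11} + 62 \left(1 - 5776\right)} = \frac{1}{5 i \sqrt{11} + 62 \left(-5775\right)} = \frac{1}{5 i \sqrt{11} - 358050} = \frac{1}{-358050 + 5 i \sqrt{11}}$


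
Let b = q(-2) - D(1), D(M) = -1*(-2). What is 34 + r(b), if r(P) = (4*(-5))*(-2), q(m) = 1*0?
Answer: 74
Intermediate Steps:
q(m) = 0
D(M) = 2
b = -2 (b = 0 - 1*2 = 0 - 2 = -2)
r(P) = 40 (r(P) = -20*(-2) = 40)
34 + r(b) = 34 + 40 = 74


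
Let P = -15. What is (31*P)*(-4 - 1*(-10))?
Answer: -2790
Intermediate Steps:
(31*P)*(-4 - 1*(-10)) = (31*(-15))*(-4 - 1*(-10)) = -465*(-4 + 10) = -465*6 = -2790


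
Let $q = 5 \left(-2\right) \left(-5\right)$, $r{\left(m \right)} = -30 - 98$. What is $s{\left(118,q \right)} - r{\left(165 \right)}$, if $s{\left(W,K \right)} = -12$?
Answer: $116$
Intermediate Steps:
$r{\left(m \right)} = -128$
$q = 50$ ($q = \left(-10\right) \left(-5\right) = 50$)
$s{\left(118,q \right)} - r{\left(165 \right)} = -12 - -128 = -12 + 128 = 116$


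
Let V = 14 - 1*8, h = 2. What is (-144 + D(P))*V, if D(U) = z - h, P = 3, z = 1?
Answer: -870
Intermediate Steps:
V = 6 (V = 14 - 8 = 6)
D(U) = -1 (D(U) = 1 - 1*2 = 1 - 2 = -1)
(-144 + D(P))*V = (-144 - 1)*6 = -145*6 = -870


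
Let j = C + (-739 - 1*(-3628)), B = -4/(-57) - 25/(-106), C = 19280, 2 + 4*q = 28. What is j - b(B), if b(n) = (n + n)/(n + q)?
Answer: 455814960/20561 ≈ 22169.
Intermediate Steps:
q = 13/2 (q = -1/2 + (1/4)*28 = -1/2 + 7 = 13/2 ≈ 6.5000)
B = 1849/6042 (B = -4*(-1/57) - 25*(-1/106) = 4/57 + 25/106 = 1849/6042 ≈ 0.30602)
b(n) = 2*n/(13/2 + n) (b(n) = (n + n)/(n + 13/2) = (2*n)/(13/2 + n) = 2*n/(13/2 + n))
j = 22169 (j = 19280 + (-739 - 1*(-3628)) = 19280 + (-739 + 3628) = 19280 + 2889 = 22169)
j - b(B) = 22169 - 4*1849/(6042*(13 + 2*(1849/6042))) = 22169 - 4*1849/(6042*(13 + 1849/3021)) = 22169 - 4*1849/(6042*41122/3021) = 22169 - 4*1849*3021/(6042*41122) = 22169 - 1*1849/20561 = 22169 - 1849/20561 = 455814960/20561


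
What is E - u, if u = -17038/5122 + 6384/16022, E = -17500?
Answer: -358972921503/20516171 ≈ -17497.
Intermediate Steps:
u = -60070997/20516171 (u = -17038*1/5122 + 6384*(1/16022) = -8519/2561 + 3192/8011 = -60070997/20516171 ≈ -2.9280)
E - u = -17500 - 1*(-60070997/20516171) = -17500 + 60070997/20516171 = -358972921503/20516171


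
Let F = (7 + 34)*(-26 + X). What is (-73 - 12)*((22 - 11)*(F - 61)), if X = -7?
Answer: 1322090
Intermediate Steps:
F = -1353 (F = (7 + 34)*(-26 - 7) = 41*(-33) = -1353)
(-73 - 12)*((22 - 11)*(F - 61)) = (-73 - 12)*((22 - 11)*(-1353 - 61)) = -935*(-1414) = -85*(-15554) = 1322090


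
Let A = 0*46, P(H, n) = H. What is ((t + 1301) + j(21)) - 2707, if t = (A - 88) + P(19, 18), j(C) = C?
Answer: -1454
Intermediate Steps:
A = 0
t = -69 (t = (0 - 88) + 19 = -88 + 19 = -69)
((t + 1301) + j(21)) - 2707 = ((-69 + 1301) + 21) - 2707 = (1232 + 21) - 2707 = 1253 - 2707 = -1454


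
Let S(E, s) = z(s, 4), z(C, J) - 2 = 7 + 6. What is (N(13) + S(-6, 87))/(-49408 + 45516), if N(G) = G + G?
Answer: -41/3892 ≈ -0.010534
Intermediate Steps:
z(C, J) = 15 (z(C, J) = 2 + (7 + 6) = 2 + 13 = 15)
S(E, s) = 15
N(G) = 2*G
(N(13) + S(-6, 87))/(-49408 + 45516) = (2*13 + 15)/(-49408 + 45516) = (26 + 15)/(-3892) = 41*(-1/3892) = -41/3892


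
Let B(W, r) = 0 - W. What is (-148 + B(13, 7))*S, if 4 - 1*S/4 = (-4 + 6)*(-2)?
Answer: -5152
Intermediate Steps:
B(W, r) = -W
S = 32 (S = 16 - 4*(-4 + 6)*(-2) = 16 - 8*(-2) = 16 - 4*(-4) = 16 + 16 = 32)
(-148 + B(13, 7))*S = (-148 - 1*13)*32 = (-148 - 13)*32 = -161*32 = -5152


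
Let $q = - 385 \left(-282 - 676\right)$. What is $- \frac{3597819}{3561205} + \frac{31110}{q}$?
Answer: $- \frac{121619449422}{131347924015} \approx -0.92593$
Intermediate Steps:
$q = 368830$ ($q = \left(-385\right) \left(-958\right) = 368830$)
$- \frac{3597819}{3561205} + \frac{31110}{q} = - \frac{3597819}{3561205} + \frac{31110}{368830} = \left(-3597819\right) \frac{1}{3561205} + 31110 \cdot \frac{1}{368830} = - \frac{3597819}{3561205} + \frac{3111}{36883} = - \frac{121619449422}{131347924015}$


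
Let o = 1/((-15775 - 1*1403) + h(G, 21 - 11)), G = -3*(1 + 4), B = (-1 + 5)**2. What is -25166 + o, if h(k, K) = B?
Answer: -431898893/17162 ≈ -25166.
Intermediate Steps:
B = 16 (B = 4**2 = 16)
G = -15 (G = -3*5 = -15)
h(k, K) = 16
o = -1/17162 (o = 1/((-15775 - 1*1403) + 16) = 1/((-15775 - 1403) + 16) = 1/(-17178 + 16) = 1/(-17162) = -1/17162 ≈ -5.8268e-5)
-25166 + o = -25166 - 1/17162 = -431898893/17162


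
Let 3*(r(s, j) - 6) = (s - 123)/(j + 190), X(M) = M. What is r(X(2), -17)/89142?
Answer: 2993/46264698 ≈ 6.4693e-5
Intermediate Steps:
r(s, j) = 6 + (-123 + s)/(3*(190 + j)) (r(s, j) = 6 + ((s - 123)/(j + 190))/3 = 6 + ((-123 + s)/(190 + j))/3 = 6 + (-123 + s)/(3*(190 + j)))
r(X(2), -17)/89142 = ((3297 + 2 + 18*(-17))/(3*(190 - 17)))/89142 = ((⅓)*(3297 + 2 - 306)/173)*(1/89142) = ((⅓)*(1/173)*2993)*(1/89142) = (2993/519)*(1/89142) = 2993/46264698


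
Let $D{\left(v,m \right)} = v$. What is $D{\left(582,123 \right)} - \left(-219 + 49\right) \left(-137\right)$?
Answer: $-22708$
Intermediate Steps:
$D{\left(582,123 \right)} - \left(-219 + 49\right) \left(-137\right) = 582 - \left(-219 + 49\right) \left(-137\right) = 582 - \left(-170\right) \left(-137\right) = 582 - 23290 = -22708$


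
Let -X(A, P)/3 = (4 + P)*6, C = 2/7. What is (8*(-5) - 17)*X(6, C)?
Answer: 30780/7 ≈ 4397.1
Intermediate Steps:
C = 2/7 (C = 2*(⅐) = 2/7 ≈ 0.28571)
X(A, P) = -72 - 18*P (X(A, P) = -3*(4 + P)*6 = -3*(24 + 6*P) = -72 - 18*P)
(8*(-5) - 17)*X(6, C) = (8*(-5) - 17)*(-72 - 18*2/7) = (-40 - 17)*(-72 - 36/7) = -57*(-540/7) = 30780/7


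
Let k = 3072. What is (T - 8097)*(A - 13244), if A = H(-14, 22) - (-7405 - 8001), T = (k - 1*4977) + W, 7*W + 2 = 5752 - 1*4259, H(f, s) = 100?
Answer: -22142718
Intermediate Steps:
W = 213 (W = -2/7 + (5752 - 1*4259)/7 = -2/7 + (5752 - 4259)/7 = -2/7 + (1/7)*1493 = -2/7 + 1493/7 = 213)
T = -1692 (T = (3072 - 1*4977) + 213 = (3072 - 4977) + 213 = -1905 + 213 = -1692)
A = 15506 (A = 100 - (-7405 - 8001) = 100 - 1*(-15406) = 100 + 15406 = 15506)
(T - 8097)*(A - 13244) = (-1692 - 8097)*(15506 - 13244) = -9789*2262 = -22142718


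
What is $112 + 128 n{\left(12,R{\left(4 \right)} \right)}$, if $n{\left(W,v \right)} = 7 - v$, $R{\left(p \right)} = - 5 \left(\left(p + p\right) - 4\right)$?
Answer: $3568$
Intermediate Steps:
$R{\left(p \right)} = 20 - 10 p$ ($R{\left(p \right)} = - 5 \left(2 p - 4\right) = - 5 \left(-4 + 2 p\right) = 20 - 10 p$)
$112 + 128 n{\left(12,R{\left(4 \right)} \right)} = 112 + 128 \left(7 - \left(20 - 40\right)\right) = 112 + 128 \left(7 - -20\right) = 112 + 128 \left(7 + 20\right) = 112 + 128 \cdot 27 = 112 + 3456 = 3568$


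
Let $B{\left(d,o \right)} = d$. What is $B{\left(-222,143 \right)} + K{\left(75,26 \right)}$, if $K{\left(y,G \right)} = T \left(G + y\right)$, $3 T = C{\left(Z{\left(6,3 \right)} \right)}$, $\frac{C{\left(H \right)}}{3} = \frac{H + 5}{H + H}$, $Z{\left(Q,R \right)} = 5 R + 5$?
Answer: $- \frac{1271}{8} \approx -158.88$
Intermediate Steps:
$Z{\left(Q,R \right)} = 5 + 5 R$
$C{\left(H \right)} = \frac{3 \left(5 + H\right)}{2 H}$ ($C{\left(H \right)} = 3 \frac{H + 5}{H + H} = 3 \frac{5 + H}{2 H} = \frac{3 \left(5 + H\right)}{2 H}$)
$T = \frac{5}{8}$ ($T = \frac{\frac{3}{2} \frac{1}{5 + 5 \cdot 3} \left(5 + \left(5 + 5 \cdot 3\right)\right)}{3} = \frac{\frac{3}{2} \frac{1}{5 + 15} \left(5 + \left(5 + 15\right)\right)}{3} = \frac{\frac{3}{2} \cdot \frac{1}{20} \left(5 + 20\right)}{3} = \frac{\frac{3}{2} \cdot \frac{1}{20} \cdot 25}{3} = \frac{1}{3} \cdot \frac{15}{8} = \frac{5}{8} \approx 0.625$)
$K{\left(y,G \right)} = \frac{5 G}{8} + \frac{5 y}{8}$ ($K{\left(y,G \right)} = \frac{5 \left(G + y\right)}{8} = \frac{5 G}{8} + \frac{5 y}{8}$)
$B{\left(-222,143 \right)} + K{\left(75,26 \right)} = -222 + \left(\frac{5}{8} \cdot 26 + \frac{5}{8} \cdot 75\right) = -222 + \left(\frac{65}{4} + \frac{375}{8}\right) = -222 + \frac{505}{8} = - \frac{1271}{8}$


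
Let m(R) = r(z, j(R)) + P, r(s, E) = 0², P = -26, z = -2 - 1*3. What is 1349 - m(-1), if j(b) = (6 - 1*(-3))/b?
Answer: 1375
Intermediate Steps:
z = -5 (z = -2 - 3 = -5)
j(b) = 9/b (j(b) = (6 + 3)/b = 9/b)
r(s, E) = 0
m(R) = -26 (m(R) = 0 - 26 = -26)
1349 - m(-1) = 1349 - 1*(-26) = 1349 + 26 = 1375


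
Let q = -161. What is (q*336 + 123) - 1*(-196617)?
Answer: 142644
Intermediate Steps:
(q*336 + 123) - 1*(-196617) = (-161*336 + 123) - 1*(-196617) = (-54096 + 123) + 196617 = -53973 + 196617 = 142644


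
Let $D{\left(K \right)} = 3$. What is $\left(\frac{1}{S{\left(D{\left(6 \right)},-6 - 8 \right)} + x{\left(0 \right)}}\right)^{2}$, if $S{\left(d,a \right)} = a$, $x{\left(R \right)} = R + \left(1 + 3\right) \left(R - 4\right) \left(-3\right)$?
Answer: $\frac{1}{1156} \approx 0.00086505$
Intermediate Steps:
$x{\left(R \right)} = 48 - 11 R$ ($x{\left(R \right)} = R + 4 \left(R - 4\right) \left(-3\right) = R + 4 \left(-4 + R\right) \left(-3\right) = R + \left(-16 + 4 R\right) \left(-3\right) = R - \left(-48 + 12 R\right) = 48 - 11 R$)
$\left(\frac{1}{S{\left(D{\left(6 \right)},-6 - 8 \right)} + x{\left(0 \right)}}\right)^{2} = \left(\frac{1}{\left(-6 - 8\right) + \left(48 - 0\right)}\right)^{2} = \left(\frac{1}{-14 + \left(48 + 0\right)}\right)^{2} = \left(\frac{1}{-14 + 48}\right)^{2} = \left(\frac{1}{34}\right)^{2} = \frac{1}{1156}$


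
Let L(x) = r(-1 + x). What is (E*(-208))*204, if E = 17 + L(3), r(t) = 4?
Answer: -891072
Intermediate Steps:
L(x) = 4
E = 21 (E = 17 + 4 = 21)
(E*(-208))*204 = (21*(-208))*204 = -4368*204 = -891072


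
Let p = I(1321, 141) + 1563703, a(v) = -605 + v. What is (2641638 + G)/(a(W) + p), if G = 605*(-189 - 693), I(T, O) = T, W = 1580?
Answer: 2108028/1565999 ≈ 1.3461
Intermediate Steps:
p = 1565024 (p = 1321 + 1563703 = 1565024)
G = -533610 (G = 605*(-882) = -533610)
(2641638 + G)/(a(W) + p) = (2641638 - 533610)/((-605 + 1580) + 1565024) = 2108028/(975 + 1565024) = 2108028/1565999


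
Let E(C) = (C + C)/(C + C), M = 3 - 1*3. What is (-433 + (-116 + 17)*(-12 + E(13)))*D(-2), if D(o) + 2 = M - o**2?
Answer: -3936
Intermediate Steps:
M = 0 (M = 3 - 3 = 0)
E(C) = 1 (E(C) = (2*C)/((2*C)) = (2*C)*(1/(2*C)) = 1)
D(o) = -2 - o**2 (D(o) = -2 + (0 - o**2) = -2 - o**2)
(-433 + (-116 + 17)*(-12 + E(13)))*D(-2) = (-433 + (-116 + 17)*(-12 + 1))*(-2 - 1*(-2)**2) = (-433 - 99*(-11))*(-2 - 1*4) = (-433 + 1089)*(-2 - 4) = 656*(-6) = -3936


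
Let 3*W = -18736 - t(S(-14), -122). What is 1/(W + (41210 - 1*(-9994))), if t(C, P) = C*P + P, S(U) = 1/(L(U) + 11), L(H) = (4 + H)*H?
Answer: 151/6794940 ≈ 2.2222e-5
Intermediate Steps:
L(H) = H*(4 + H)
S(U) = 1/(11 + U*(4 + U)) (S(U) = 1/(U*(4 + U) + 11) = 1/(11 + U*(4 + U)))
t(C, P) = P + C*P
W = -936864/151 (W = (-18736 - (-122)*(1 + 1/(11 - 14*(4 - 14))))/3 = (-18736 - (-122)*(1 + 1/(11 - 14*(-10))))/3 = (-18736 - (-122)*(1 + 1/(11 + 140)))/3 = (-18736 - (-122)*(1 + 1/151))/3 = (-18736 - (-122)*152/151)/3 = (-18736 - 1*(-18544/151))/3 = (-18736 + 18544/151)/3 = (⅓)*(-2810592/151) = -936864/151 ≈ -6204.4)
1/(W + (41210 - 1*(-9994))) = 1/(-936864/151 + (41210 - 1*(-9994))) = 1/(-936864/151 + (41210 + 9994)) = 1/(-936864/151 + 51204) = 1/(6794940/151) = 151/6794940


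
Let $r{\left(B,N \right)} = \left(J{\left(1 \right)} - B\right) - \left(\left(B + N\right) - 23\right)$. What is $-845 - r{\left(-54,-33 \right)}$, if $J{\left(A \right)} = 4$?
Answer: $-1013$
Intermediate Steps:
$r{\left(B,N \right)} = 27 - N - 2 B$ ($r{\left(B,N \right)} = \left(4 - B\right) - \left(\left(B + N\right) - 23\right) = \left(4 - B\right) - \left(-23 + B + N\right) = 27 - N - 2 B$)
$-845 - r{\left(-54,-33 \right)} = -845 - \left(27 - -33 - -108\right) = -845 - \left(27 + 33 + 108\right) = -845 - 168 = -1013$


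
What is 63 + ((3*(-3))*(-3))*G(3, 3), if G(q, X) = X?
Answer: 144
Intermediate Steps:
63 + ((3*(-3))*(-3))*G(3, 3) = 63 + ((3*(-3))*(-3))*3 = 63 - 9*(-3)*3 = 63 + 27*3 = 63 + 81 = 144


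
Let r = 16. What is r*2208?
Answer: 35328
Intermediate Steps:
r*2208 = 16*2208 = 35328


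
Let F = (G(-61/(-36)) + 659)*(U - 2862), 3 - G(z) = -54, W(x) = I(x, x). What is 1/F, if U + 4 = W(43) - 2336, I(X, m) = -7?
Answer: -1/3729644 ≈ -2.6812e-7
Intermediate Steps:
W(x) = -7
G(z) = 57 (G(z) = 3 - 1*(-54) = 3 + 54 = 57)
U = -2347 (U = -4 + (-7 - 2336) = -4 - 2343 = -2347)
F = -3729644 (F = (57 + 659)*(-2347 - 2862) = 716*(-5209) = -3729644)
1/F = 1/(-3729644) = -1/3729644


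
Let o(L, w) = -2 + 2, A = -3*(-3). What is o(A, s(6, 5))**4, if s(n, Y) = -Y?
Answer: 0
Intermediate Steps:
A = 9
o(L, w) = 0
o(A, s(6, 5))**4 = 0**4 = 0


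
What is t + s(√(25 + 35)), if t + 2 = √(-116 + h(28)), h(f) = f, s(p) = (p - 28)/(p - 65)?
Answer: -1314/833 - 74*√15/4165 + 2*I*√22 ≈ -1.6462 + 9.3808*I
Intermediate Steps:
s(p) = (-28 + p)/(-65 + p)
t = -2 + 2*I*√22 (t = -2 + √(-116 + 28) = -2 + √(-88) = -2 + 2*I*√22 ≈ -2.0 + 9.3808*I)
t + s(√(25 + 35)) = (-2 + 2*I*√22) + (-28 + √(25 + 35))/(-65 + √(25 + 35)) = (-2 + 2*I*√22) + (-28 + √60)/(-65 + √60) = (-2 + 2*I*√22) + (-28 + 2*√15)/(-65 + 2*√15) = -2 + (-28 + 2*√15)/(-65 + 2*√15) + 2*I*√22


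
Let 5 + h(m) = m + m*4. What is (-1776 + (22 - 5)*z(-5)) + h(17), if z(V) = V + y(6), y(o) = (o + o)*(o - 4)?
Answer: -1373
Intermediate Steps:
y(o) = 2*o*(-4 + o) (y(o) = (2*o)*(-4 + o) = 2*o*(-4 + o))
z(V) = 24 + V (z(V) = V + 2*6*(-4 + 6) = V + 2*6*2 = V + 24 = 24 + V)
h(m) = -5 + 5*m (h(m) = -5 + (m + m*4) = -5 + (m + 4*m) = -5 + 5*m)
(-1776 + (22 - 5)*z(-5)) + h(17) = (-1776 + (22 - 5)*(24 - 5)) + (-5 + 5*17) = (-1776 + 17*19) + (-5 + 85) = (-1776 + 323) + 80 = -1453 + 80 = -1373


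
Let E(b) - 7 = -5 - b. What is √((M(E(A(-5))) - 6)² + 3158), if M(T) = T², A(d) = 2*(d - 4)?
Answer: √158394 ≈ 397.99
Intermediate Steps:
A(d) = -8 + 2*d (A(d) = 2*(-4 + d) = -8 + 2*d)
E(b) = 2 - b (E(b) = 7 + (-5 - b) = 2 - b)
√((M(E(A(-5))) - 6)² + 3158) = √(((2 - (-8 + 2*(-5)))² - 6)² + 3158) = √(((2 - (-8 - 10))² - 6)² + 3158) = √(((2 - 1*(-18))² - 6)² + 3158) = √(((2 + 18)² - 6)² + 3158) = √((20² - 6)² + 3158) = √((400 - 6)² + 3158) = √(394² + 3158) = √(155236 + 3158) = √158394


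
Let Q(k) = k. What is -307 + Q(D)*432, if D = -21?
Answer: -9379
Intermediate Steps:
-307 + Q(D)*432 = -307 - 21*432 = -307 - 9072 = -9379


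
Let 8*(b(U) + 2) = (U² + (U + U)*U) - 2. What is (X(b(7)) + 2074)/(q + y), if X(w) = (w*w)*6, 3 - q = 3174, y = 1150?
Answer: -116291/64672 ≈ -1.7982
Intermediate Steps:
b(U) = -9/4 + 3*U²/8 (b(U) = -2 + ((U² + (U + U)*U) - 2)/8 = -2 + ((U² + (2*U)*U) - 2)/8 = -2 + ((U² + 2*U²) - 2)/8 = -2 + (3*U² - 2)/8 = -2 + (-2 + 3*U²)/8 = -2 + (-¼ + 3*U²/8) = -9/4 + 3*U²/8)
q = -3171 (q = 3 - 1*3174 = 3 - 3174 = -3171)
X(w) = 6*w² (X(w) = w²*6 = 6*w²)
(X(b(7)) + 2074)/(q + y) = (6*(-9/4 + (3/8)*7²)² + 2074)/(-3171 + 1150) = (6*(-9/4 + (3/8)*49)² + 2074)/(-2021) = (6*(-9/4 + 147/8)² + 2074)*(-1/2021) = (6*(129/8)² + 2074)*(-1/2021) = (6*(16641/64) + 2074)*(-1/2021) = (49923/32 + 2074)*(-1/2021) = (116291/32)*(-1/2021) = -116291/64672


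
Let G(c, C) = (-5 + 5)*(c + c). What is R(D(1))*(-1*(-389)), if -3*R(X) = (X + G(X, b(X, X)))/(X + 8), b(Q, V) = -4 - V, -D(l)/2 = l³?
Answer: 389/9 ≈ 43.222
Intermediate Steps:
D(l) = -2*l³
G(c, C) = 0 (G(c, C) = 0*(2*c) = 0)
R(X) = -X/(3*(8 + X)) (R(X) = -(X + 0)/(3*(X + 8)) = -X/(3*(8 + X)))
R(D(1))*(-1*(-389)) = (-(-2*1³)/(24 + 3*(-2*1³)))*(-1*(-389)) = -(-2*1)/(24 + 3*(-2*1))*389 = -1*(-2)/(24 + 3*(-2))*389 = -1*(-2)/(24 - 6)*389 = -1*(-2)/18*389 = -1*(-2)*1/18*389 = (⅑)*389 = 389/9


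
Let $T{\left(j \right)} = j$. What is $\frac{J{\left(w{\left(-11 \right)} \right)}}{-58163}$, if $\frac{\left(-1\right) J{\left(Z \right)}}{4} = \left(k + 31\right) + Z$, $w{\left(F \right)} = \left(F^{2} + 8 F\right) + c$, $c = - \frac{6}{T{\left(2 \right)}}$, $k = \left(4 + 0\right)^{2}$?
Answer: $\frac{44}{8309} \approx 0.0052955$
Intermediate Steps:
$k = 16$ ($k = 4^{2} = 16$)
$c = -3$ ($c = - \frac{6}{2} = \left(-6\right) \frac{1}{2} = -3$)
$w{\left(F \right)} = -3 + F^{2} + 8 F$ ($w{\left(F \right)} = \left(F^{2} + 8 F\right) - 3 = -3 + F^{2} + 8 F$)
$J{\left(Z \right)} = -188 - 4 Z$ ($J{\left(Z \right)} = - 4 \left(\left(16 + 31\right) + Z\right) = - 4 \left(47 + Z\right) = -188 - 4 Z$)
$\frac{J{\left(w{\left(-11 \right)} \right)}}{-58163} = \frac{-188 - 4 \left(-3 + \left(-11\right)^{2} + 8 \left(-11\right)\right)}{-58163} = \left(-188 - 4 \left(-3 + 121 - 88\right)\right) \left(- \frac{1}{58163}\right) = \left(-188 - 120\right) \left(- \frac{1}{58163}\right) = \left(-308\right) \left(- \frac{1}{58163}\right) = \frac{44}{8309}$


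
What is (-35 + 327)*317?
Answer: 92564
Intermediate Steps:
(-35 + 327)*317 = 292*317 = 92564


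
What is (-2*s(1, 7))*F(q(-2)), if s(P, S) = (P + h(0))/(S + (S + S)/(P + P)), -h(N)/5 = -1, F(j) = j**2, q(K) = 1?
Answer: -6/7 ≈ -0.85714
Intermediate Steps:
h(N) = 5 (h(N) = -5*(-1) = 5)
s(P, S) = (5 + P)/(S + S/P) (s(P, S) = (P + 5)/(S + (S + S)/(P + P)) = (5 + P)/(S + (2*S)/((2*P))) = (5 + P)/(S + (2*S)*(1/(2*P))) = (5 + P)/(S + S/P))
(-2*s(1, 7))*F(q(-2)) = -2*(5 + 1)/(7*(1 + 1))*1**2 = -2*6/(7*2)*1 = -2*3/7*1 = -6/7*1 = -6/7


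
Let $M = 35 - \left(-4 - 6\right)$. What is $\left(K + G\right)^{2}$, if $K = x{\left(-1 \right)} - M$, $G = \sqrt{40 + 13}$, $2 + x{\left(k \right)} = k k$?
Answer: $\left(46 - \sqrt{53}\right)^{2} \approx 1499.2$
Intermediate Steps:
$x{\left(k \right)} = -2 + k^{2}$ ($x{\left(k \right)} = -2 + k k = -2 + k^{2}$)
$M = 45$ ($M = 35 - \left(-4 - 6\right) = 35 - -10 = 35 + 10 = 45$)
$G = \sqrt{53} \approx 7.2801$
$K = -46$ ($K = \left(-2 + \left(-1\right)^{2}\right) - 45 = \left(-2 + 1\right) - 45 = -1 - 45 = -46$)
$\left(K + G\right)^{2} = \left(-46 + \sqrt{53}\right)^{2}$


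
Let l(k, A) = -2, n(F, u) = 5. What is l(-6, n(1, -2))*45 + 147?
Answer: 57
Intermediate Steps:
l(-6, n(1, -2))*45 + 147 = -2*45 + 147 = -90 + 147 = 57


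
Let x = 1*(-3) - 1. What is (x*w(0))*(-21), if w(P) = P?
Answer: 0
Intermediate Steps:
x = -4 (x = -3 - 1 = -4)
(x*w(0))*(-21) = -4*0*(-21) = 0*(-21) = 0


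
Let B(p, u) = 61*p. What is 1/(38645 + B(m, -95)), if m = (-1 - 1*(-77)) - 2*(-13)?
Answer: 1/44867 ≈ 2.2288e-5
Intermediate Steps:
m = 102 (m = (-1 + 77) - 1*(-26) = 76 + 26 = 102)
1/(38645 + B(m, -95)) = 1/(38645 + 61*102) = 1/(38645 + 6222) = 1/44867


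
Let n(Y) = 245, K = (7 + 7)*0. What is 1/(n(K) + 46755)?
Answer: 1/47000 ≈ 2.1277e-5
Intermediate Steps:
K = 0 (K = 14*0 = 0)
1/(n(K) + 46755) = 1/(245 + 46755) = 1/47000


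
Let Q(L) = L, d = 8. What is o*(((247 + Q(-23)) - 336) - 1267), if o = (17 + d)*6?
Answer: -206850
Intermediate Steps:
o = 150 (o = (17 + 8)*6 = 25*6 = 150)
o*(((247 + Q(-23)) - 336) - 1267) = 150*(((247 - 23) - 336) - 1267) = 150*((224 - 336) - 1267) = 150*(-112 - 1267) = 150*(-1379) = -206850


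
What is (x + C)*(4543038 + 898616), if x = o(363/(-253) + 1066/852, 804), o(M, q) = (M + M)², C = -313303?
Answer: -40917601626704708308/24000201 ≈ -1.7049e+12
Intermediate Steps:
o(M, q) = 4*M² (o(M, q) = (2*M)² = 4*M²)
x = 3236401/24000201 (x = 4*(363/(-253) + 1066/852)² = 4*(363*(-1/253) + 1066*(1/852))² = 4*(-33/23 + 533/426)² = 4*(-1799/9798)² = 4*(3236401/96000804) = 3236401/24000201 ≈ 0.13485)
(x + C)*(4543038 + 898616) = (3236401/24000201 - 313303)*(4543038 + 898616) = -7519331737502/24000201*5441654 = -40917601626704708308/24000201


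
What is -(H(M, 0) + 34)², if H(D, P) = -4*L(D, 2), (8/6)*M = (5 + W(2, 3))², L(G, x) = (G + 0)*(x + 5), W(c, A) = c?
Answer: -990025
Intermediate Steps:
L(G, x) = G*(5 + x)
M = 147/4 (M = 3*(5 + 2)²/4 = (¾)*7² = (¾)*49 = 147/4 ≈ 36.750)
H(D, P) = -28*D (H(D, P) = -4*D*(5 + 2) = -4*D*7 = -28*D)
-(H(M, 0) + 34)² = -(-28*147/4 + 34)² = -(-1029 + 34)² = -1*(-995)² = -1*990025 = -990025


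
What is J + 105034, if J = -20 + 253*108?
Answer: 132338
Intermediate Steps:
J = 27304 (J = -20 + 27324 = 27304)
J + 105034 = 27304 + 105034 = 132338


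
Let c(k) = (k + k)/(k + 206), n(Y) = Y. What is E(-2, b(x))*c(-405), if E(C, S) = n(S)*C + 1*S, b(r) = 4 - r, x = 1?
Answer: -2430/199 ≈ -12.211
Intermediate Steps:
E(C, S) = S + C*S (E(C, S) = S*C + 1*S = C*S + S = S + C*S)
c(k) = 2*k/(206 + k) (c(k) = (2*k)/(206 + k) = 2*k/(206 + k))
E(-2, b(x))*c(-405) = ((4 - 1*1)*(1 - 2))*(2*(-405)/(206 - 405)) = ((4 - 1)*(-1))*(2*(-405)/(-199)) = (3*(-1))*(2*(-405)*(-1/199)) = -3*810/199 = -2430/199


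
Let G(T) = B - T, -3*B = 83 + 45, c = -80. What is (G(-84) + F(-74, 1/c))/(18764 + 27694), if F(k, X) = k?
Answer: -49/69687 ≈ -0.00070314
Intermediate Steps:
B = -128/3 (B = -(83 + 45)/3 = -⅓*128 = -128/3 ≈ -42.667)
G(T) = -128/3 - T
(G(-84) + F(-74, 1/c))/(18764 + 27694) = ((-128/3 - 1*(-84)) - 74)/(18764 + 27694) = ((-128/3 + 84) - 74)/46458 = (124/3 - 74)*(1/46458) = -98/3*1/46458 = -49/69687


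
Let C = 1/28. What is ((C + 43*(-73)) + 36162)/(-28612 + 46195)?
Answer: 308215/164108 ≈ 1.8781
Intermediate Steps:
C = 1/28 ≈ 0.035714
((C + 43*(-73)) + 36162)/(-28612 + 46195) = ((1/28 + 43*(-73)) + 36162)/(-28612 + 46195) = ((1/28 - 3139) + 36162)/17583 = (-87891/28 + 36162)*(1/17583) = (924645/28)*(1/17583) = 308215/164108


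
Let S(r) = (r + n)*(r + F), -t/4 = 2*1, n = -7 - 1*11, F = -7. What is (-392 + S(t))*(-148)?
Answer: 296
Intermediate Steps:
n = -18 (n = -7 - 11 = -18)
t = -8 ≈ -8.0000
S(r) = (-18 + r)*(-7 + r) (S(r) = (r - 18)*(r - 7) = (-18 + r)*(-7 + r))
(-392 + S(t))*(-148) = (-392 + (126 + (-8)² - 25*(-8)))*(-148) = (-392 + (126 + 64 + 200))*(-148) = (-392 + 390)*(-148) = -2*(-148) = 296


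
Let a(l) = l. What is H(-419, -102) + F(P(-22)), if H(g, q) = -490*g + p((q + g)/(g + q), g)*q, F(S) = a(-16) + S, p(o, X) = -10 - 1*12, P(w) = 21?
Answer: 207559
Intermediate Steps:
p(o, X) = -22 (p(o, X) = -10 - 12 = -22)
F(S) = -16 + S
H(g, q) = -490*g - 22*q
H(-419, -102) + F(P(-22)) = (-490*(-419) - 22*(-102)) + (-16 + 21) = (205310 + 2244) + 5 = 207554 + 5 = 207559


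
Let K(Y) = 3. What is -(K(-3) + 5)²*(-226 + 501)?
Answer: -17600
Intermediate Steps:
-(K(-3) + 5)²*(-226 + 501) = -(3 + 5)²*(-226 + 501) = -8²*275 = -64*275 = -1*17600 = -17600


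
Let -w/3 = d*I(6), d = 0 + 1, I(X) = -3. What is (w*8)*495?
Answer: 35640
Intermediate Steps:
d = 1
w = 9 (w = -3*(-3) = 9)
(w*8)*495 = (9*8)*495 = 72*495 = 35640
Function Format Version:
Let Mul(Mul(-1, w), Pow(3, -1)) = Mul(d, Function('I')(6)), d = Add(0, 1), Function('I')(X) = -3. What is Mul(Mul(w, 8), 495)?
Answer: 35640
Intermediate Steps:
d = 1
w = 9 (w = Mul(-3, Mul(1, -3)) = Mul(-3, -3) = 9)
Mul(Mul(w, 8), 495) = Mul(Mul(9, 8), 495) = Mul(72, 495) = 35640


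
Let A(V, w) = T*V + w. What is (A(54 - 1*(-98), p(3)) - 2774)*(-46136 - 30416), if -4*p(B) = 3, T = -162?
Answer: 2097429110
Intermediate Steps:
p(B) = -¾ (p(B) = -¼*3 = -¾)
A(V, w) = w - 162*V (A(V, w) = -162*V + w = w - 162*V)
(A(54 - 1*(-98), p(3)) - 2774)*(-46136 - 30416) = ((-¾ - 162*(54 - 1*(-98))) - 2774)*(-46136 - 30416) = ((-¾ - 162*(54 + 98)) - 2774)*(-76552) = ((-¾ - 162*152) - 2774)*(-76552) = ((-¾ - 24624) - 2774)*(-76552) = (-98499/4 - 2774)*(-76552) = -109595/4*(-76552) = 2097429110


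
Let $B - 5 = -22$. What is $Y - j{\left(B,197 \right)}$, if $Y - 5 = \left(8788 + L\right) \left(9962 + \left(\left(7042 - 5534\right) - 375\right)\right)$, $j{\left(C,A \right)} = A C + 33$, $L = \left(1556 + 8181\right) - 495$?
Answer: $200046171$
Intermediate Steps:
$B = -17$ ($B = 5 - 22 = -17$)
$L = 9242$ ($L = 9737 - 495 = 9242$)
$j{\left(C,A \right)} = 33 + A C$
$Y = 200042855$ ($Y = 5 + \left(8788 + 9242\right) \left(9962 + \left(\left(7042 - 5534\right) - 375\right)\right) = 5 + 18030 \left(9962 + \left(1508 - 375\right)\right) = 5 + 18030 \left(9962 + 1133\right) = 5 + 18030 \cdot 11095 = 5 + 200042850 = 200042855$)
$Y - j{\left(B,197 \right)} = 200042855 - \left(33 + 197 \left(-17\right)\right) = 200042855 - \left(33 - 3349\right) = 200042855 - -3316 = 200042855 + 3316 = 200046171$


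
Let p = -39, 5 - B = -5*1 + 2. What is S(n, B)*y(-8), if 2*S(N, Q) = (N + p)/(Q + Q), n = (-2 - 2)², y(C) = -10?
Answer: 115/16 ≈ 7.1875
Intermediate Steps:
B = 8 (B = 5 - (-5*1 + 2) = 5 - (-5 + 2) = 5 - 1*(-3) = 5 + 3 = 8)
n = 16 (n = (-4)² = 16)
S(N, Q) = (-39 + N)/(4*Q) (S(N, Q) = ((N - 39)/(Q + Q))/2 = ((-39 + N)/((2*Q)))/2 = ((-39 + N)*(1/(2*Q)))/2 = ((-39 + N)/(2*Q))/2 = (-39 + N)/(4*Q))
S(n, B)*y(-8) = ((¼)*(-39 + 16)/8)*(-10) = ((¼)*(⅛)*(-23))*(-10) = -23/32*(-10) = 115/16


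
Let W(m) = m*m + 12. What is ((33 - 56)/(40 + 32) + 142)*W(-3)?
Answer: 71407/24 ≈ 2975.3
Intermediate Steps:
W(m) = 12 + m**2 (W(m) = m**2 + 12 = 12 + m**2)
((33 - 56)/(40 + 32) + 142)*W(-3) = ((33 - 56)/(40 + 32) + 142)*(12 + (-3)**2) = (-23/72 + 142)*(12 + 9) = (-23*1/72 + 142)*21 = (-23/72 + 142)*21 = (10201/72)*21 = 71407/24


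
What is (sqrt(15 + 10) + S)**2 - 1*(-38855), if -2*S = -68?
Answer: 40376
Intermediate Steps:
S = 34 (S = -1/2*(-68) = 34)
(sqrt(15 + 10) + S)**2 - 1*(-38855) = (sqrt(15 + 10) + 34)**2 - 1*(-38855) = (sqrt(25) + 34)**2 + 38855 = (5 + 34)**2 + 38855 = 39**2 + 38855 = 1521 + 38855 = 40376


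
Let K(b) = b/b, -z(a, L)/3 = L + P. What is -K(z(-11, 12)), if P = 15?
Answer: -1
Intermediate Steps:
z(a, L) = -45 - 3*L (z(a, L) = -3*(L + 15) = -3*(15 + L) = -45 - 3*L)
K(b) = 1
-K(z(-11, 12)) = -1*1 = -1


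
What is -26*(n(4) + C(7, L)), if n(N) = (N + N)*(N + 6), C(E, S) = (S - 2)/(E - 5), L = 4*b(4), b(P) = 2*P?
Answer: -2470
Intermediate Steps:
L = 32 (L = 4*(2*4) = 4*8 = 32)
C(E, S) = (-2 + S)/(-5 + E)
n(N) = 2*N*(6 + N) (n(N) = (2*N)*(6 + N) = 2*N*(6 + N))
-26*(n(4) + C(7, L)) = -26*(2*4*(6 + 4) + (-2 + 32)/(-5 + 7)) = -26*(2*4*10 + 30/2) = -26*(80 + (1/2)*30) = -26*(80 + 15) = -26*95 = -2470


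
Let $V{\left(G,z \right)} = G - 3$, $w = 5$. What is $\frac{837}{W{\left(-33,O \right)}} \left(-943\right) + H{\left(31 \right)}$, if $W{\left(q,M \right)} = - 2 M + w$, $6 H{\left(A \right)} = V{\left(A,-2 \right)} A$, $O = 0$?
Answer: $- \frac{2365703}{15} \approx -1.5771 \cdot 10^{5}$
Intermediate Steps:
$V{\left(G,z \right)} = -3 + G$ ($V{\left(G,z \right)} = G - 3 = -3 + G$)
$H{\left(A \right)} = \frac{A \left(-3 + A\right)}{6}$ ($H{\left(A \right)} = \frac{\left(-3 + A\right) A}{6} = \frac{A \left(-3 + A\right)}{6}$)
$W{\left(q,M \right)} = 5 - 2 M$ ($W{\left(q,M \right)} = - 2 M + 5 = 5 - 2 M$)
$\frac{837}{W{\left(-33,O \right)}} \left(-943\right) + H{\left(31 \right)} = \frac{837}{5 - 0} \left(-943\right) + \frac{1}{6} \cdot 31 \left(-3 + 31\right) = \frac{837}{5 + 0} \left(-943\right) + \frac{1}{6} \cdot 31 \cdot 28 = \frac{837}{5} \left(-943\right) + \frac{434}{3} = - \frac{789291}{5} + \frac{434}{3} = - \frac{2365703}{15}$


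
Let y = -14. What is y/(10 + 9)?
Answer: -14/19 ≈ -0.73684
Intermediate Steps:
y/(10 + 9) = -14/(10 + 9) = -14/19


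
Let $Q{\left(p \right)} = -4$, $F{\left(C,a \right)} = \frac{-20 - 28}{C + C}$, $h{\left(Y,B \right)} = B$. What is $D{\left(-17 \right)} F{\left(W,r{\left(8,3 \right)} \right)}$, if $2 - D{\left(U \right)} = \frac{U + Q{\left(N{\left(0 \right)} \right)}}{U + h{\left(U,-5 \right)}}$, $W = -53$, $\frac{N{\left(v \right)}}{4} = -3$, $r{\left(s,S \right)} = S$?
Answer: $\frac{276}{583} \approx 0.47341$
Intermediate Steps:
$N{\left(v \right)} = -12$ ($N{\left(v \right)} = 4 \left(-3\right) = -12$)
$F{\left(C,a \right)} = - \frac{24}{C}$ ($F{\left(C,a \right)} = - \frac{48}{2 C} = - 48 \frac{1}{2 C} = - \frac{24}{C}$)
$D{\left(U \right)} = 2 - \frac{-4 + U}{-5 + U}$ ($D{\left(U \right)} = 2 - \frac{U - 4}{U - 5} = 2 - \frac{-4 + U}{-5 + U}$)
$D{\left(-17 \right)} F{\left(W,r{\left(8,3 \right)} \right)} = \frac{-6 - 17}{-5 - 17} \left(- \frac{24}{-53}\right) = \frac{1}{-22} \left(-23\right) \left(\left(-24\right) \left(- \frac{1}{53}\right)\right) = \left(- \frac{1}{22}\right) \left(-23\right) \frac{24}{53} = \frac{23}{22} \cdot \frac{24}{53} = \frac{276}{583}$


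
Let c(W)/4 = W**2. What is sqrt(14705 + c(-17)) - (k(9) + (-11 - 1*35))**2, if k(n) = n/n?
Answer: -2025 + sqrt(15861) ≈ -1899.1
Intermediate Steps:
k(n) = 1
c(W) = 4*W**2
sqrt(14705 + c(-17)) - (k(9) + (-11 - 1*35))**2 = sqrt(14705 + 4*(-17)**2) - (1 + (-11 - 1*35))**2 = sqrt(14705 + 4*289) - (1 + (-11 - 35))**2 = sqrt(14705 + 1156) - (1 - 46)**2 = sqrt(15861) - 1*(-45)**2 = sqrt(15861) - 1*2025 = sqrt(15861) - 2025 = -2025 + sqrt(15861)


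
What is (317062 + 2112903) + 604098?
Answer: 3034063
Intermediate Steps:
(317062 + 2112903) + 604098 = 2429965 + 604098 = 3034063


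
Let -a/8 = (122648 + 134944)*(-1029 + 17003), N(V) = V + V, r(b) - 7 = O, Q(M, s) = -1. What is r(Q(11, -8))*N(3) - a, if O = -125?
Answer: 32918196156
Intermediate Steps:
r(b) = -118 (r(b) = 7 - 125 = -118)
N(V) = 2*V
a = -32918196864 (a = -8*(122648 + 134944)*(-1029 + 17003) = -2060736*15974 = -8*4114774608 = -32918196864)
r(Q(11, -8))*N(3) - a = -236*3 - 1*(-32918196864) = -118*6 + 32918196864 = -708 + 32918196864 = 32918196156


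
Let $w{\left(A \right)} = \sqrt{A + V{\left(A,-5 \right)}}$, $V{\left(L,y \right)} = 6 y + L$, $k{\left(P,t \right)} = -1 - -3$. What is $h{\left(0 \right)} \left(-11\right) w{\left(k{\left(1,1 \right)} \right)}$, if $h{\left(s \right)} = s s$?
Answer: $0$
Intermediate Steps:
$h{\left(s \right)} = s^{2}$
$k{\left(P,t \right)} = 2$ ($k{\left(P,t \right)} = -1 + 3 = 2$)
$V{\left(L,y \right)} = L + 6 y$
$w{\left(A \right)} = \sqrt{-30 + 2 A}$ ($w{\left(A \right)} = \sqrt{A + \left(A + 6 \left(-5\right)\right)} = \sqrt{A + \left(A - 30\right)} = \sqrt{A + \left(-30 + A\right)} = \sqrt{-30 + 2 A}$)
$h{\left(0 \right)} \left(-11\right) w{\left(k{\left(1,1 \right)} \right)} = 0^{2} \left(-11\right) \sqrt{-30 + 2 \cdot 2} = 0 \left(-11\right) \sqrt{-30 + 4} = 0 \sqrt{-26} = 0 i \sqrt{26} = 0$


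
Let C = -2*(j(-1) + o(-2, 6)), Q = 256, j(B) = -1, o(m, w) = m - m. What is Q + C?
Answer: 258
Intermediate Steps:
o(m, w) = 0
C = 2 (C = -2*(-1 + 0) = -2*(-1) = 2)
Q + C = 256 + 2 = 258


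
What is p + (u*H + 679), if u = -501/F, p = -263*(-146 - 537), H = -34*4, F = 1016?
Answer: 22907633/127 ≈ 1.8038e+5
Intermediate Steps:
H = -136
p = 179629 (p = -263*(-683) = 179629)
u = -501/1016 ≈ -0.49311
p + (u*H + 679) = 179629 + (-501/1016*(-136) + 679) = 179629 + (8517/127 + 679) = 179629 + 94750/127 = 22907633/127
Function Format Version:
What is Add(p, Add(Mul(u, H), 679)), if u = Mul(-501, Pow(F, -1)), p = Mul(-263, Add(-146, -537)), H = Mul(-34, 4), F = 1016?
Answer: Rational(22907633, 127) ≈ 1.8038e+5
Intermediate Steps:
H = -136
p = 179629 (p = Mul(-263, -683) = 179629)
u = Rational(-501, 1016) (u = Mul(-501, Pow(1016, -1)) = Mul(-501, Rational(1, 1016)) = Rational(-501, 1016) ≈ -0.49311)
Add(p, Add(Mul(u, H), 679)) = Add(179629, Add(Mul(Rational(-501, 1016), -136), 679)) = Add(179629, Add(Rational(8517, 127), 679)) = Add(179629, Rational(94750, 127)) = Rational(22907633, 127)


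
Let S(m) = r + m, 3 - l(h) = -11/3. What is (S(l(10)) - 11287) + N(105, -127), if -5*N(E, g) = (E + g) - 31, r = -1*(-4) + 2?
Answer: -168956/15 ≈ -11264.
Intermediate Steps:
r = 6 (r = 4 + 2 = 6)
l(h) = 20/3 (l(h) = 3 - (-11)/3 = 3 - 1*(-11/3) = 3 + 11/3 = 20/3)
S(m) = 6 + m
N(E, g) = 31/5 - E/5 - g/5 (N(E, g) = -((E + g) - 31)/5 = -(-31 + E + g)/5 = 31/5 - E/5 - g/5)
(S(l(10)) - 11287) + N(105, -127) = ((6 + 20/3) - 11287) + (31/5 - ⅕*105 - ⅕*(-127)) = (38/3 - 11287) + (31/5 - 21 + 127/5) = -33823/3 + 53/5 = -168956/15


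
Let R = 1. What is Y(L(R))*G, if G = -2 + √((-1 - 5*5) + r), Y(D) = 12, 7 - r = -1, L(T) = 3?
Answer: -24 + 36*I*√2 ≈ -24.0 + 50.912*I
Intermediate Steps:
r = 8 (r = 7 - 1*(-1) = 7 + 1 = 8)
G = -2 + 3*I*√2 (G = -2 + √((-1 - 5*5) + 8) = -2 + √((-1 - 25) + 8) = -2 + √(-26 + 8) = -2 + √(-18) = -2 + 3*I*√2 ≈ -2.0 + 4.2426*I)
Y(L(R))*G = 12*(-2 + 3*I*√2) = -24 + 36*I*√2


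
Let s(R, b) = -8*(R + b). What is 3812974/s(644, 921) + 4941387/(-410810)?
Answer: -81413700709/257167060 ≈ -316.58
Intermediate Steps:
s(R, b) = -8*R - 8*b
3812974/s(644, 921) + 4941387/(-410810) = 3812974/(-8*644 - 8*921) + 4941387/(-410810) = 3812974/(-5152 - 7368) + 4941387*(-1/410810) = 3812974/(-12520) - 4941387/410810 = 3812974*(-1/12520) - 4941387/410810 = -1906487/6260 - 4941387/410810 = -81413700709/257167060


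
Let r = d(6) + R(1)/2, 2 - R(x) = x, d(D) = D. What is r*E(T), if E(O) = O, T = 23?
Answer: 299/2 ≈ 149.50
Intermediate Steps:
R(x) = 2 - x
r = 13/2 (r = 6 + (2 - 1*1)/2 = 6 + (2 - 1)*(½) = 6 + 1*(½) = 6 + ½ = 13/2 ≈ 6.5000)
r*E(T) = (13/2)*23 = 299/2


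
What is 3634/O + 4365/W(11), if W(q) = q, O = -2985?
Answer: 12989551/32835 ≈ 395.60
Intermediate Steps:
3634/O + 4365/W(11) = 3634/(-2985) + 4365/11 = 3634*(-1/2985) + 4365*(1/11) = -3634/2985 + 4365/11 = 12989551/32835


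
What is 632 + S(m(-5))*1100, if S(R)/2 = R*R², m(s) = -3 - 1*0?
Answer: -58768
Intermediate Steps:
m(s) = -3 (m(s) = -3 + 0 = -3)
S(R) = 2*R³ (S(R) = 2*(R*R²) = 2*R³)
632 + S(m(-5))*1100 = 632 + (2*(-3)³)*1100 = 632 + (2*(-27))*1100 = 632 - 54*1100 = 632 - 59400 = -58768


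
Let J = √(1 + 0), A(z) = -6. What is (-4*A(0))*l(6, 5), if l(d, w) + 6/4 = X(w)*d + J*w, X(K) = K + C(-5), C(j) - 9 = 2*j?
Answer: 660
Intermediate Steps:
C(j) = 9 + 2*j
X(K) = -1 + K (X(K) = K + (9 + 2*(-5)) = K + (9 - 10) = K - 1 = -1 + K)
J = 1 (J = √1 = 1)
l(d, w) = -3/2 + w + d*(-1 + w) (l(d, w) = -3/2 + ((-1 + w)*d + 1*w) = -3/2 + (d*(-1 + w) + w) = -3/2 + (w + d*(-1 + w)) = -3/2 + w + d*(-1 + w))
(-4*A(0))*l(6, 5) = (-4*(-6))*(-3/2 + 5 - 1*6 + 6*5) = 24*(-3/2 + 5 - 6 + 30) = 24*(55/2) = 660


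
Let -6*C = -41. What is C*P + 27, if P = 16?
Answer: 409/3 ≈ 136.33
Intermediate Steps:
C = 41/6 (C = -1/6*(-41) = 41/6 ≈ 6.8333)
C*P + 27 = (41/6)*16 + 27 = 328/3 + 27 = 409/3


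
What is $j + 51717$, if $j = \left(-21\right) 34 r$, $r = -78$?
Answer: $107409$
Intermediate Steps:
$j = 55692$ ($j = \left(-21\right) 34 \left(-78\right) = \left(-714\right) \left(-78\right) = 55692$)
$j + 51717 = 55692 + 51717 = 107409$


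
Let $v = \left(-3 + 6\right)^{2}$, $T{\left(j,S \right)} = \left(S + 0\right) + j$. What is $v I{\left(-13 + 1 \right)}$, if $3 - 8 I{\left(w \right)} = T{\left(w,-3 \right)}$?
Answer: $\frac{81}{4} \approx 20.25$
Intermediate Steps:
$T{\left(j,S \right)} = S + j$
$I{\left(w \right)} = \frac{3}{4} - \frac{w}{8}$ ($I{\left(w \right)} = \frac{3}{8} - \frac{-3 + w}{8} = \frac{3}{8} - \left(- \frac{3}{8} + \frac{w}{8}\right) = \frac{3}{4} - \frac{w}{8}$)
$v = 9$ ($v = 3^{2} = 9$)
$v I{\left(-13 + 1 \right)} = 9 \left(\frac{3}{4} - \frac{-13 + 1}{8}\right) = 9 \left(\frac{3}{4} - - \frac{3}{2}\right) = 9 \left(\frac{3}{4} + \frac{3}{2}\right) = 9 \cdot \frac{9}{4} = \frac{81}{4}$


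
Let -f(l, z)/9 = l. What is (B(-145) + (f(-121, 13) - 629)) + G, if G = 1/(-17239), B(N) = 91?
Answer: 9498688/17239 ≈ 551.00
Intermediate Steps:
f(l, z) = -9*l
G = -1/17239 ≈ -5.8008e-5
(B(-145) + (f(-121, 13) - 629)) + G = (91 + (-9*(-121) - 629)) - 1/17239 = (91 + (1089 - 629)) - 1/17239 = (91 + 460) - 1/17239 = 551 - 1/17239 = 9498688/17239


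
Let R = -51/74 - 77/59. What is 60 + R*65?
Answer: -303995/4366 ≈ -69.628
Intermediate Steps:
R = -8707/4366 (R = -51*1/74 - 77*1/59 = -51/74 - 77/59 = -8707/4366 ≈ -1.9943)
60 + R*65 = 60 - 8707/4366*65 = 60 - 565955/4366 = -303995/4366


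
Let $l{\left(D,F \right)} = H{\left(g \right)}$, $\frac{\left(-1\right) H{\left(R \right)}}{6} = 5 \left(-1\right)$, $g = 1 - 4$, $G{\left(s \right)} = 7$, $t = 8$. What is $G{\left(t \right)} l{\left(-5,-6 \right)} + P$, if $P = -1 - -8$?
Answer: $217$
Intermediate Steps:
$P = 7$ ($P = -1 + 8 = 7$)
$g = -3$
$H{\left(R \right)} = 30$ ($H{\left(R \right)} = - 6 \cdot 5 \left(-1\right) = \left(-6\right) \left(-5\right) = 30$)
$l{\left(D,F \right)} = 30$
$G{\left(t \right)} l{\left(-5,-6 \right)} + P = 7 \cdot 30 + 7 = 210 + 7 = 217$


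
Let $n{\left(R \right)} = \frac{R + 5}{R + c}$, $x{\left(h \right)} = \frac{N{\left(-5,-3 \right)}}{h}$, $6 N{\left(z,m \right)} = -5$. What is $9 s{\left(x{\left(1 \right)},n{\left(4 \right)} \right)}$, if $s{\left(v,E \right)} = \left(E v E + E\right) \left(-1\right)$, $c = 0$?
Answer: $\frac{567}{32} \approx 17.719$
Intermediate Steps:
$N{\left(z,m \right)} = - \frac{5}{6}$ ($N{\left(z,m \right)} = \frac{1}{6} \left(-5\right) = - \frac{5}{6}$)
$x{\left(h \right)} = - \frac{5}{6 h}$
$n{\left(R \right)} = \frac{5 + R}{R}$ ($n{\left(R \right)} = \frac{R + 5}{R + 0} = \frac{5 + R}{R}$)
$s{\left(v,E \right)} = - E - v E^{2}$ ($s{\left(v,E \right)} = \left(v E^{2} + E\right) \left(-1\right) = \left(E + v E^{2}\right) \left(-1\right) = - E - v E^{2}$)
$9 s{\left(x{\left(1 \right)},n{\left(4 \right)} \right)} = 9 \left(- \frac{5 + 4}{4} \left(1 + \frac{5 + 4}{4} \left(- \frac{5}{6 \cdot 1}\right)\right)\right) = 9 \left(- \frac{1}{4} \cdot 9 \left(1 + \frac{1}{4} \cdot 9 \left(\left(- \frac{5}{6}\right) 1\right)\right)\right) = 9 \left(\left(-1\right) \frac{9}{4} \left(1 + \frac{9}{4} \left(- \frac{5}{6}\right)\right)\right) = 9 \left(\left(-1\right) \frac{9}{4} \left(1 - \frac{15}{8}\right)\right) = 9 \left(\left(-1\right) \frac{9}{4} \left(- \frac{7}{8}\right)\right) = 9 \cdot \frac{63}{32} = \frac{567}{32}$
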